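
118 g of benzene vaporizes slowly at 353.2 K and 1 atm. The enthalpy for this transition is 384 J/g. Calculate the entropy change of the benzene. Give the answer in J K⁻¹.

Heat absorbed by the substance: Q = mL = 118 × 384 = 45312 J.
At constant T, ΔS = Q_rev/T = 45312 / 353.2 = 128 J/K.

ΔS = 128 J/K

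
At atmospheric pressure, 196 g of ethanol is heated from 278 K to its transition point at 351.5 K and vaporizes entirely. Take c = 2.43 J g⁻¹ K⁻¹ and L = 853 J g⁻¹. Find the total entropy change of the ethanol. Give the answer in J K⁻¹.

ΔS = 587 J/K

Warming step: ΔS₁ = m c ln(T_tr/T_i) = 196 × 2.43 × ln(351.5/278) = 111.7 J/K.
Phase change: ΔS₂ = +mL/T_tr = 196 × 853 / 351.5 = 475.6 J/K.
ΔS_total = (111.7) + (475.6) = 587 J/K.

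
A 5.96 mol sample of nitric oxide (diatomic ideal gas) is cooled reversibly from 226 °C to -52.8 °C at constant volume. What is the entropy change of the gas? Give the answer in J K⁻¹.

In kelvin: T₁ = 499.15 K, T₂ = 220.35 K. At constant volume, ΔS = nC_V ln(T₂/T₁) with C_V = 5R/2 = 20.79 J mol⁻¹ K⁻¹.
ΔS = 5.96 × 20.79 × ln(220.35/499.15) = -101 J/K.

ΔS = -101 J/K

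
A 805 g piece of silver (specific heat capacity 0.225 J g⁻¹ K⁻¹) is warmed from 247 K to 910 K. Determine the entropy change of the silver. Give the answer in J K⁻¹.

ΔS = ∫dQ_rev/T = m c ln(T₂/T₁) = 805 × 0.225 × ln(910/247) = 236 J/K.

ΔS = 236 J/K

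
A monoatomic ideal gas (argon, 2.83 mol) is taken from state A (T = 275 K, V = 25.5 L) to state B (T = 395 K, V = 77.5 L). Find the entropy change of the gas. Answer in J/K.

ΔS = 38.9 J/K

Entropy is a state function: ΔS = nC_V ln(T₂/T₁) + nR ln(V₂/V₁), with C_V = 3R/2 = 12.47 J mol⁻¹ K⁻¹ for a monoatomic ideal gas.
ΔS = 2.83 × [12.47 × ln(395/275) + 8.314 × ln(77.5/25.5)] = 38.9 J/K.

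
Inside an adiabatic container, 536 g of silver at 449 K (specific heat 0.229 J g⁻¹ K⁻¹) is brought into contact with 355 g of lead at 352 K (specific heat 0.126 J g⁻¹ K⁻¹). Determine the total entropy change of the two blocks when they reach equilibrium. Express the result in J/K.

ΔS_total = 0.934 J/K

Energy balance: T_f = (m₁c₁T₁ + m₂c₂T₂)/(m₁c₁ + m₂c₂) = 423.09 K.
ΔS₁ = m₁c₁ ln(T_f/T₁) = 122.744 × ln(423.09/449) = -7.295 J/K.
ΔS₂ = m₂c₂ ln(T_f/T₂) = 44.73 × ln(423.09/352) = 8.229 J/K.
ΔS_total = -7.295 + 8.229 = 0.934 J/K.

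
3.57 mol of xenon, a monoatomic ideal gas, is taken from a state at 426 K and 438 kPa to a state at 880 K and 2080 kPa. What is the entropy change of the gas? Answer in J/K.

ΔS = 7.59 J/K

ΔS = nC_p ln(T₂/T₁) − nR ln(P₂/P₁), with C_p = 5R/2 = 20.79 J mol⁻¹ K⁻¹ for a monoatomic ideal gas.
ΔS = 3.57 × [20.79 × ln(880/426) − 8.314 × ln(2080/438)] = 7.59 J/K.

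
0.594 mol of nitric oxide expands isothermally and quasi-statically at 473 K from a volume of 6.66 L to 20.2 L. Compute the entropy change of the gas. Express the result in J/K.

ΔS_gas = 5.48 J/K

For an isothermal ideal gas ΔS_gas = nR ln(V₂/V₁) = 0.594 × 8.314 × ln(20.2/6.66) = 5.48 J/K.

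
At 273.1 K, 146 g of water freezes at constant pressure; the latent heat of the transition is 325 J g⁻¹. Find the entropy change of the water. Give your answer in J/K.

Heat released by the substance: Q = −mL = −146 × 325 = −47450 J.
At constant T, ΔS = Q_rev/T = −47450 / 273.1 = -174 J/K.

ΔS = -174 J/K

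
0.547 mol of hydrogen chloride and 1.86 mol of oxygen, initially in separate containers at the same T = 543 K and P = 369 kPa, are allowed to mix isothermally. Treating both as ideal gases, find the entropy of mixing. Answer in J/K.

ΔS_mix = 10.7 J/K

Mole fractions: x_A = 0.547/2.41 = 0.227, x_B = 0.773.
ΔS_mix = −R(n_A ln x_A + n_B ln x_B) = −8.314 × (0.547 ln 0.227 + 1.86 ln 0.773) = 10.7 J/K.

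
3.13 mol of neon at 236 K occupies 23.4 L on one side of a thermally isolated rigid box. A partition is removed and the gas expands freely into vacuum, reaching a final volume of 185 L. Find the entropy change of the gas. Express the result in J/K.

ΔS_gas = 53.8 J/K

No heat is exchanged and no work is done, so the ideal-gas temperature stays constant.
Entropy is a state function; using a reversible isothermal path, ΔS_gas = nR ln(V₂/V₁) = 3.13 × 8.314 × ln(185/23.4) = 53.8 J/K.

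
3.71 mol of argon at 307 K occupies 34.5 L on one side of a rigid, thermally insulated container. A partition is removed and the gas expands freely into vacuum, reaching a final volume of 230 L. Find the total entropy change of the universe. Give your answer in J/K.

ΔS_universe = 58.5 J/K

No heat is exchanged and no work is done, so the ideal-gas temperature stays constant.
Entropy is a state function; using a reversible isothermal path, ΔS_gas = nR ln(V₂/V₁) = 3.71 × 8.314 × ln(230/34.5) = 58.5 J/K.
The insulated surroundings exchange no heat, so ΔS_surr = 0 and ΔS_universe = ΔS_gas.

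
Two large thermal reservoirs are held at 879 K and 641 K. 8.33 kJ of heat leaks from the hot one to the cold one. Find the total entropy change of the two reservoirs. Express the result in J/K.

ΔS_hot = −Q/T_H = −8330/879 = -9.477 J/K and ΔS_cold = +Q/T_C = 8330/641 = 13 J/K.
ΔS_total = -9.477 + 13 = 3.52 J/K, positive as the second law requires.

ΔS_total = 3.52 J/K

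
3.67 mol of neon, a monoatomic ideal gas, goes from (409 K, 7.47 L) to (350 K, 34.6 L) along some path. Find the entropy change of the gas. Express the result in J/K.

Entropy is a state function: ΔS = nC_V ln(T₂/T₁) + nR ln(V₂/V₁), with C_V = 3R/2 = 12.47 J mol⁻¹ K⁻¹ for a monoatomic ideal gas.
ΔS = 3.67 × [12.47 × ln(350/409) + 8.314 × ln(34.6/7.47)] = 39.6 J/K.

ΔS = 39.6 J/K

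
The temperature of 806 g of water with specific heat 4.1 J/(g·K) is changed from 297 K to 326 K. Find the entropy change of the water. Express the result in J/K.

ΔS = 308 J/K

ΔS = ∫dQ_rev/T = m c ln(T₂/T₁) = 806 × 4.1 × ln(326/297) = 308 J/K.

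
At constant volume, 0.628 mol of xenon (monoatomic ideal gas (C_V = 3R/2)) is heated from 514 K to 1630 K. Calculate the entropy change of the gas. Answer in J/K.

ΔS = 9.04 J/K

At constant volume, ΔS = nC_V ln(T₂/T₁) with C_V = 3R/2 = 12.47 J mol⁻¹ K⁻¹.
ΔS = 0.628 × 12.47 × ln(1630/514) = 9.04 J/K.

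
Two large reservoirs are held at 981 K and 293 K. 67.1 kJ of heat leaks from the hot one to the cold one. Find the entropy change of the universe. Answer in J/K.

ΔS_hot = −Q/T_H = −67100/981 = -68.4 J/K and ΔS_cold = +Q/T_C = 67100/293 = 229 J/K.
ΔS_total = -68.4 + 229 = 161 J/K, positive as the second law requires.

ΔS_total = 161 J/K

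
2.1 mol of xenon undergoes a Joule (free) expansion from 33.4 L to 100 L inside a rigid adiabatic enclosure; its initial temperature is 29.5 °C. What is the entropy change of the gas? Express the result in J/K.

ΔS_gas = 19.1 J/K

For an ideal gas in free expansion Q = 0 and W = 0, so T is unchanged.
Entropy is a state function; using a reversible isothermal path, ΔS_gas = nR ln(V₂/V₁) = 2.1 × 8.314 × ln(100/33.4) = 19.1 J/K.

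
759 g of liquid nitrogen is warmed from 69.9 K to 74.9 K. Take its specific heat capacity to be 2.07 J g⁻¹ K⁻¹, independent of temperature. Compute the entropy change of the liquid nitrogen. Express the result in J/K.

ΔS = 109 J/K

ΔS = ∫dQ_rev/T = m c ln(T₂/T₁) = 759 × 2.07 × ln(74.9/69.9) = 109 J/K.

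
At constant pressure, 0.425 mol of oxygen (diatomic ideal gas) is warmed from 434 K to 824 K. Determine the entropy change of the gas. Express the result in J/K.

At constant pressure, ΔS = nC_p ln(T₂/T₁) with C_p = 7R/2 = 29.1 J mol⁻¹ K⁻¹.
ΔS = 0.425 × 29.1 × ln(824/434) = 7.93 J/K.

ΔS = 7.93 J/K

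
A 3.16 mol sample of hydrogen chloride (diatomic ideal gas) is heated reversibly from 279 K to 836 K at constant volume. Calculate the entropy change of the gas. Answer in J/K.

ΔS = 72.1 J/K

At constant volume, ΔS = nC_V ln(T₂/T₁) with C_V = 5R/2 = 20.79 J mol⁻¹ K⁻¹.
ΔS = 3.16 × 20.79 × ln(836/279) = 72.1 J/K.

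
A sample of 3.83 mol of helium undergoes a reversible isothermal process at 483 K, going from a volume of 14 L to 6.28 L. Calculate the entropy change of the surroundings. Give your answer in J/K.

For an isothermal ideal gas ΔS_gas = nR ln(V₂/V₁) = 3.83 × 8.314 × ln(6.28/14) = -25.5 J/K.
The process is reversible, so ΔS_surr = −ΔS_gas = 25.5 J/K and ΔS_universe = 0.

ΔS_surr = 25.5 J/K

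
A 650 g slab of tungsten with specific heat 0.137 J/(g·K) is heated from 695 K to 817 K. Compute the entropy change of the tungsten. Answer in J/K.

ΔS = 14.4 J/K

ΔS = ∫dQ_rev/T = m c ln(T₂/T₁) = 650 × 0.137 × ln(817/695) = 14.4 J/K.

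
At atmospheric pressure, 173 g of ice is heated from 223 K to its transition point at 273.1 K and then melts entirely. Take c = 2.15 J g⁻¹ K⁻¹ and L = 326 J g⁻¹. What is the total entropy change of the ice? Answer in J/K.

Warming step: ΔS₁ = m c ln(T_tr/T_i) = 173 × 2.15 × ln(273.1/223) = 75.38 J/K.
Phase change: ΔS₂ = +mL/T_tr = 173 × 326 / 273.1 = 206.5 J/K.
ΔS_total = (75.38) + (206.5) = 282 J/K.

ΔS = 282 J/K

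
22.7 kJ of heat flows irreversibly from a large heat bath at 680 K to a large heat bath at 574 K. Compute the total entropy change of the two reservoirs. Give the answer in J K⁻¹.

ΔS_hot = −Q/T_H = −22700/680 = -33.382 J/K and ΔS_cold = +Q/T_C = 22700/574 = 39.547 J/K.
ΔS_total = -33.382 + 39.547 = 6.16 J/K, positive as the second law requires.

ΔS_total = 6.16 J/K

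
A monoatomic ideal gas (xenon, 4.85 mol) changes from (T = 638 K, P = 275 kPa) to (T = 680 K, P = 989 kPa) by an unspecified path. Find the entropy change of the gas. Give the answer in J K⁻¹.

ΔS = nC_p ln(T₂/T₁) − nR ln(P₂/P₁), with C_p = 5R/2 = 20.79 J mol⁻¹ K⁻¹ for a monoatomic ideal gas.
ΔS = 4.85 × [20.79 × ln(680/638) − 8.314 × ln(989/275)] = -45.2 J/K.

ΔS = -45.2 J/K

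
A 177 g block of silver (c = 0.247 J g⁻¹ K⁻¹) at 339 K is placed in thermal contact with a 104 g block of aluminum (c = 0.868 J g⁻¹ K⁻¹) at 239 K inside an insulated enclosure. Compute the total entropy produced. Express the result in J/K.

ΔS_total = 1.87 J/K

Energy balance: T_f = (m₁c₁T₁ + m₂c₂T₂)/(m₁c₁ + m₂c₂) = 271.63 K.
ΔS₁ = m₁c₁ ln(T_f/T₁) = 43.719 × ln(271.63/339) = -9.6866 J/K.
ΔS₂ = m₂c₂ ln(T_f/T₂) = 90.272 × ln(271.63/239) = 11.552 J/K.
ΔS_total = -9.6866 + 11.552 = 1.87 J/K.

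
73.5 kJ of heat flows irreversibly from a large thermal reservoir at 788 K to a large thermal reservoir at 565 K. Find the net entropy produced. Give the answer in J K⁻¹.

ΔS_total = 36.8 J/K

ΔS_hot = −Q/T_H = −73500/788 = -93.27 J/K and ΔS_cold = +Q/T_C = 73500/565 = 130.1 J/K.
ΔS_total = -93.27 + 130.1 = 36.8 J/K, positive as the second law requires.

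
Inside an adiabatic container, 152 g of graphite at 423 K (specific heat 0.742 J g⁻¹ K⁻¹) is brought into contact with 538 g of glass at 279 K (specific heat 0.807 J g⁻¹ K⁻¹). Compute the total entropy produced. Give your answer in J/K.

Energy balance: T_f = (m₁c₁T₁ + m₂c₂T₂)/(m₁c₁ + m₂c₂) = 308.69 K.
ΔS₁ = m₁c₁ ln(T_f/T₁) = 112.784 × ln(308.69/423) = -35.53 J/K.
ΔS₂ = m₂c₂ ln(T_f/T₂) = 434.166 × ln(308.69/279) = 43.91 J/K.
ΔS_total = -35.53 + 43.91 = 8.38 J/K.

ΔS_total = 8.38 J/K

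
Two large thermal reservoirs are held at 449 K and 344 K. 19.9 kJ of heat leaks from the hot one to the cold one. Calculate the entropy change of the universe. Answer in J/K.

ΔS_total = 13.5 J/K

ΔS_hot = −Q/T_H = −19900/449 = -44.32 J/K and ΔS_cold = +Q/T_C = 19900/344 = 57.85 J/K.
ΔS_total = -44.32 + 57.85 = 13.5 J/K, positive as the second law requires.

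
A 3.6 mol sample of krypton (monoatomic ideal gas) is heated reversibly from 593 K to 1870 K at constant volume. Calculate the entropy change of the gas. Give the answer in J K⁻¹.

At constant volume, ΔS = nC_V ln(T₂/T₁) with C_V = 3R/2 = 12.47 J mol⁻¹ K⁻¹.
ΔS = 3.6 × 12.47 × ln(1870/593) = 51.6 J/K.

ΔS = 51.6 J/K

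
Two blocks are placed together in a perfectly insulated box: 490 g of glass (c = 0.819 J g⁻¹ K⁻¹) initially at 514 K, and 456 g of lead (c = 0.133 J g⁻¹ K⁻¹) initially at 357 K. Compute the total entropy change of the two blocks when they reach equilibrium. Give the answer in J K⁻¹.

Energy balance: T_f = (m₁c₁T₁ + m₂c₂T₂)/(m₁c₁ + m₂c₂) = 493.39 K.
ΔS₁ = m₁c₁ ln(T_f/T₁) = 401.31 × ln(493.39/514) = -16.42 J/K.
ΔS₂ = m₂c₂ ln(T_f/T₂) = 60.648 × ln(493.39/357) = 19.62 J/K.
ΔS_total = -16.42 + 19.62 = 3.2 J/K.

ΔS_total = 3.2 J/K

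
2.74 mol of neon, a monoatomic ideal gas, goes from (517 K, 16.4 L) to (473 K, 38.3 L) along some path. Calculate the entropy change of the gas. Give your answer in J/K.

Entropy is a state function: ΔS = nC_V ln(T₂/T₁) + nR ln(V₂/V₁), with C_V = 3R/2 = 12.47 J mol⁻¹ K⁻¹ for a monoatomic ideal gas.
ΔS = 2.74 × [12.47 × ln(473/517) + 8.314 × ln(38.3/16.4)] = 16.3 J/K.

ΔS = 16.3 J/K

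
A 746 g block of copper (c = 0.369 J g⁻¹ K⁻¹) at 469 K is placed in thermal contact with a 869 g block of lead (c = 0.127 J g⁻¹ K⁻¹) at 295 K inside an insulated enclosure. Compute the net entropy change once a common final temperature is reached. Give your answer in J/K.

ΔS_total = 7.88 J/K

Energy balance: T_f = (m₁c₁T₁ + m₂c₂T₂)/(m₁c₁ + m₂c₂) = 419.2 K.
ΔS₁ = m₁c₁ ln(T_f/T₁) = 275.274 × ln(419.2/469) = -30.9 J/K.
ΔS₂ = m₂c₂ ln(T_f/T₂) = 110.363 × ln(419.2/295) = 38.78 J/K.
ΔS_total = -30.9 + 38.78 = 7.88 J/K.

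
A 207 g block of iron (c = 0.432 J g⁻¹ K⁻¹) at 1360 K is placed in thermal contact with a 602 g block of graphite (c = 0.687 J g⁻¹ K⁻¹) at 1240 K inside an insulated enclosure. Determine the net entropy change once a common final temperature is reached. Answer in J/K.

ΔS_total = 0.32 J/K

Energy balance: T_f = (m₁c₁T₁ + m₂c₂T₂)/(m₁c₁ + m₂c₂) = 1261.3 K.
ΔS₁ = m₁c₁ ln(T_f/T₁) = 89.424 × ln(1261.3/1360) = -6.735 J/K.
ΔS₂ = m₂c₂ ln(T_f/T₂) = 413.574 × ln(1261.3/1240) = 7.055 J/K.
ΔS_total = -6.735 + 7.055 = 0.32 J/K.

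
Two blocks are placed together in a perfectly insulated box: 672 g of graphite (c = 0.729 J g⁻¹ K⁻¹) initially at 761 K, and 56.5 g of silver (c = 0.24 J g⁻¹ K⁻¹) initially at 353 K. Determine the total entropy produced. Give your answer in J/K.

ΔS_total = 3.09 J/K

Energy balance: T_f = (m₁c₁T₁ + m₂c₂T₂)/(m₁c₁ + m₂c₂) = 750.01 K.
ΔS₁ = m₁c₁ ln(T_f/T₁) = 489.888 × ln(750.01/761) = -7.126 J/K.
ΔS₂ = m₂c₂ ln(T_f/T₂) = 13.56 × ln(750.01/353) = 10.22 J/K.
ΔS_total = -7.126 + 10.22 = 3.09 J/K.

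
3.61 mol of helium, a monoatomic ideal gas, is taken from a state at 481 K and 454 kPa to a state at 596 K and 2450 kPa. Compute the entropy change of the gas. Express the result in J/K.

ΔS = -34.5 J/K

ΔS = nC_p ln(T₂/T₁) − nR ln(P₂/P₁), with C_p = 5R/2 = 20.79 J mol⁻¹ K⁻¹ for a monoatomic ideal gas.
ΔS = 3.61 × [20.79 × ln(596/481) − 8.314 × ln(2450/454)] = -34.5 J/K.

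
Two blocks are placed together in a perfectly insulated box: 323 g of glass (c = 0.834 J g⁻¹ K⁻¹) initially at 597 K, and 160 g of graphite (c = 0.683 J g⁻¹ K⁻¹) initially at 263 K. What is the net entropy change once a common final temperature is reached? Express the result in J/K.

ΔS_total = 22.9 J/K

Energy balance: T_f = (m₁c₁T₁ + m₂c₂T₂)/(m₁c₁ + m₂c₂) = 500.61 K.
ΔS₁ = m₁c₁ ln(T_f/T₁) = 269.382 × ln(500.61/597) = -47.44 J/K.
ΔS₂ = m₂c₂ ln(T_f/T₂) = 109.28 × ln(500.61/263) = 70.34 J/K.
ΔS_total = -47.44 + 70.34 = 22.9 J/K.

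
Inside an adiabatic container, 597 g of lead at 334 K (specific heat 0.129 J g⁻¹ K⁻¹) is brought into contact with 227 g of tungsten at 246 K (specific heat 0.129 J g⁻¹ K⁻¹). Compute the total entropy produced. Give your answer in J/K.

Energy balance: T_f = (m₁c₁T₁ + m₂c₂T₂)/(m₁c₁ + m₂c₂) = 309.76 K.
ΔS₁ = m₁c₁ ln(T_f/T₁) = 77.013 × ln(309.76/334) = -5.803 J/K.
ΔS₂ = m₂c₂ ln(T_f/T₂) = 29.283 × ln(309.76/246) = 6.748 J/K.
ΔS_total = -5.803 + 6.748 = 0.945 J/K.

ΔS_total = 0.945 J/K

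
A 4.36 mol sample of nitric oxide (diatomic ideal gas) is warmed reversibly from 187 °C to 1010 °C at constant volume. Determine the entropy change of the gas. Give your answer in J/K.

ΔS = 92.9 J/K

In kelvin: T₁ = 460.15 K, T₂ = 1283.15 K. At constant volume, ΔS = nC_V ln(T₂/T₁) with C_V = 5R/2 = 20.79 J mol⁻¹ K⁻¹.
ΔS = 4.36 × 20.79 × ln(1283.15/460.15) = 92.9 J/K.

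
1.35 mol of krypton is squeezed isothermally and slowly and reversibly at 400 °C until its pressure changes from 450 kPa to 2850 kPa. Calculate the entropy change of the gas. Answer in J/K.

ΔS_gas = -20.7 J/K

For an isothermal ideal gas ΔS_gas = nR ln(P₁/P₂) = 1.35 × 8.314 × ln(450/2850) = -20.7 J/K.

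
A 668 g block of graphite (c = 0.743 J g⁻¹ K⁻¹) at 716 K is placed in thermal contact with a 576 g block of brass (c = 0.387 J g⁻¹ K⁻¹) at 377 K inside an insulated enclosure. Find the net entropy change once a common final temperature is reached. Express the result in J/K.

ΔS_total = 28.8 J/K

Energy balance: T_f = (m₁c₁T₁ + m₂c₂T₂)/(m₁c₁ + m₂c₂) = 610.93 K.
ΔS₁ = m₁c₁ ln(T_f/T₁) = 496.324 × ln(610.93/716) = -78.76 J/K.
ΔS₂ = m₂c₂ ln(T_f/T₂) = 222.912 × ln(610.93/377) = 107.6 J/K.
ΔS_total = -78.76 + 107.6 = 28.8 J/K.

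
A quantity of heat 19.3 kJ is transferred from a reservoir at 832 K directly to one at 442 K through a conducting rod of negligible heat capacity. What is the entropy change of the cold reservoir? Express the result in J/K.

ΔS_cold = 43.7 J/K

The cold reservoir gains heat Q, so ΔS_cold = +Q/T_C = 19300/442 = 43.7 J/K.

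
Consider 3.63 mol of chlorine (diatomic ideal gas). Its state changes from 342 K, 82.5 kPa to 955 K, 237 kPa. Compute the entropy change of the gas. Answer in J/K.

ΔS = nC_p ln(T₂/T₁) − nR ln(P₂/P₁), with C_p = 7R/2 = 29.1 J mol⁻¹ K⁻¹ for a diatomic ideal gas.
ΔS = 3.63 × [29.1 × ln(955/342) − 8.314 × ln(237/82.5)] = 76.6 J/K.

ΔS = 76.6 J/K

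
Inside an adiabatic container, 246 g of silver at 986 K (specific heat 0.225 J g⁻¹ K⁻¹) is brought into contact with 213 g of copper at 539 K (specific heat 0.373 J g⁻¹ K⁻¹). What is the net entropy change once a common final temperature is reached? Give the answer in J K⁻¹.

ΔS_total = 6.08 J/K

Energy balance: T_f = (m₁c₁T₁ + m₂c₂T₂)/(m₁c₁ + m₂c₂) = 722.54 K.
ΔS₁ = m₁c₁ ln(T_f/T₁) = 55.35 × ln(722.54/986) = -17.207 J/K.
ΔS₂ = m₂c₂ ln(T_f/T₂) = 79.449 × ln(722.54/539) = 23.283 J/K.
ΔS_total = -17.207 + 23.283 = 6.08 J/K.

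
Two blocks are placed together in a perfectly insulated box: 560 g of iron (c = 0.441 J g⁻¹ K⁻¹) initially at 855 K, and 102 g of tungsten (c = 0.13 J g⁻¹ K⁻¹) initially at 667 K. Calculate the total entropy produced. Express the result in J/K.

ΔS_total = 0.361 J/K

Energy balance: T_f = (m₁c₁T₁ + m₂c₂T₂)/(m₁c₁ + m₂c₂) = 845.42 K.
ΔS₁ = m₁c₁ ln(T_f/T₁) = 246.96 × ln(845.42/855) = -2.7827 J/K.
ΔS₂ = m₂c₂ ln(T_f/T₂) = 13.26 × ln(845.42/667) = 3.1432 J/K.
ΔS_total = -2.7827 + 3.1432 = 0.361 J/K.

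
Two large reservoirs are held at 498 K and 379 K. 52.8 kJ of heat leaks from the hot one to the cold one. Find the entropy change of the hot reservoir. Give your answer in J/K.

The hot reservoir loses heat Q, so ΔS_hot = −Q/T_H = −52800/498 = -106 J/K.

ΔS_hot = -106 J/K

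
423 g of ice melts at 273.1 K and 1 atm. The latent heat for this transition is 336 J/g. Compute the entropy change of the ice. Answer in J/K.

ΔS = 520 J/K

Heat absorbed by the substance: Q = mL = 423 × 336 = 142128 J.
At constant T, ΔS = Q_rev/T = 142128 / 273.1 = 520 J/K.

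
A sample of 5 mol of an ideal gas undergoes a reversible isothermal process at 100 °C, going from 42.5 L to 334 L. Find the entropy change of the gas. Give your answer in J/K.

For an isothermal ideal gas ΔS_gas = nR ln(V₂/V₁) = 5 × 8.314 × ln(334/42.5) = 85.7 J/K.

ΔS_gas = 85.7 J/K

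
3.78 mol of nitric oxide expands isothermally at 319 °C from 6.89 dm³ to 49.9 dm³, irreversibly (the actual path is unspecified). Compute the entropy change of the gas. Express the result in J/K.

Entropy is a state function, so ΔS_gas depends only on the end states.
For an isothermal ideal gas ΔS_gas = nR ln(V₂/V₁) = 3.78 × 8.314 × ln(49.9/6.89) = 62.2 J/K.

ΔS_gas = 62.2 J/K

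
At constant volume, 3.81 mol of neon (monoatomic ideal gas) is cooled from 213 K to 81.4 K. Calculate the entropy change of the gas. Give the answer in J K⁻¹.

At constant volume, ΔS = nC_V ln(T₂/T₁) with C_V = 3R/2 = 12.47 J mol⁻¹ K⁻¹.
ΔS = 3.81 × 12.47 × ln(81.4/213) = -45.7 J/K.

ΔS = -45.7 J/K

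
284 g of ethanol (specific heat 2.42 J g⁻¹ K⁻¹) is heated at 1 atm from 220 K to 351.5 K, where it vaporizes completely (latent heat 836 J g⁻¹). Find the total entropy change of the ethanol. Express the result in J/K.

Warming step: ΔS₁ = m c ln(T_tr/T_i) = 284 × 2.42 × ln(351.5/220) = 322 J/K.
Phase change: ΔS₂ = +mL/T_tr = 284 × 836 / 351.5 = 675.5 J/K.
ΔS_total = (322) + (675.5) = 998 J/K.

ΔS = 998 J/K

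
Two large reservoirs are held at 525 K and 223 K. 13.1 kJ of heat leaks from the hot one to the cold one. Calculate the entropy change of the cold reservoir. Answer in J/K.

The cold reservoir gains heat Q, so ΔS_cold = +Q/T_C = 13100/223 = 58.7 J/K.

ΔS_cold = 58.7 J/K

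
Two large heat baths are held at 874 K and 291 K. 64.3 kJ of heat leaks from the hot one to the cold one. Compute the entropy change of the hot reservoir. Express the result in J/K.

ΔS_hot = -73.6 J/K

The hot reservoir loses heat Q, so ΔS_hot = −Q/T_H = −64300/874 = -73.6 J/K.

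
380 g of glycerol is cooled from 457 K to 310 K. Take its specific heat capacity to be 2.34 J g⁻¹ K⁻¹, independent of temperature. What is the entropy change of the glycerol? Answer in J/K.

ΔS = ∫dQ_rev/T = m c ln(T₂/T₁) = 380 × 2.34 × ln(310/457) = -345 J/K.

ΔS = -345 J/K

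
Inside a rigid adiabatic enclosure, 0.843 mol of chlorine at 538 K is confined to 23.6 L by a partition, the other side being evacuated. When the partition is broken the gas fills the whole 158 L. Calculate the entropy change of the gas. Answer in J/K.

ΔS_gas = 13.3 J/K

No heat is exchanged and no work is done, so the ideal-gas temperature stays constant.
Entropy is a state function; using a reversible isothermal path, ΔS_gas = nR ln(V₂/V₁) = 0.843 × 8.314 × ln(158/23.6) = 13.3 J/K.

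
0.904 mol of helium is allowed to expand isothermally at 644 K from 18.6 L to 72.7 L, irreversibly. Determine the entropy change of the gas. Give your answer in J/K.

ΔS_gas = 10.2 J/K

Entropy is a state function, so ΔS_gas depends only on the end states.
For an isothermal ideal gas ΔS_gas = nR ln(V₂/V₁) = 0.904 × 8.314 × ln(72.7/18.6) = 10.2 J/K.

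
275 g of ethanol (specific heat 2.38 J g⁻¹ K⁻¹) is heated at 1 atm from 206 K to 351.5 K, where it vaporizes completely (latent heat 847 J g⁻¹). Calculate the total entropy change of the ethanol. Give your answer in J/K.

Warming step: ΔS₁ = m c ln(T_tr/T_i) = 275 × 2.38 × ln(351.5/206) = 349.7 J/K.
Phase change: ΔS₂ = +mL/T_tr = 275 × 847 / 351.5 = 662.7 J/K.
ΔS_total = (349.7) + (662.7) = 1010 J/K.

ΔS = 1010 J/K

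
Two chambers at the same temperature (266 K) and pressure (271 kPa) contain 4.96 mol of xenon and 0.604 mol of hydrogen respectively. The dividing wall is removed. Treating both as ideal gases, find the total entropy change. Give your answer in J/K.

Mole fractions: x_A = 4.96/5.56 = 0.891, x_B = 0.109.
ΔS_mix = −R(n_A ln x_A + n_B ln x_B) = −8.314 × (4.96 ln 0.891 + 0.604 ln 0.109) = 15.9 J/K.

ΔS_mix = 15.9 J/K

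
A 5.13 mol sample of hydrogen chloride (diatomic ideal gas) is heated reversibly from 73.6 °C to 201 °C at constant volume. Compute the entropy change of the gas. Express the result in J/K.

In kelvin: T₁ = 346.75 K, T₂ = 474.15 K. At constant volume, ΔS = nC_V ln(T₂/T₁) with C_V = 5R/2 = 20.79 J mol⁻¹ K⁻¹.
ΔS = 5.13 × 20.79 × ln(474.15/346.75) = 33.4 J/K.

ΔS = 33.4 J/K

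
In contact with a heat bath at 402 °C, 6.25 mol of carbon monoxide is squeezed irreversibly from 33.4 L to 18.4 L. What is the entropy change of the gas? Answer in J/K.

ΔS_gas = -31 J/K

Entropy is a state function, so ΔS_gas depends only on the end states.
For an isothermal ideal gas ΔS_gas = nR ln(V₂/V₁) = 6.25 × 8.314 × ln(18.4/33.4) = -31 J/K.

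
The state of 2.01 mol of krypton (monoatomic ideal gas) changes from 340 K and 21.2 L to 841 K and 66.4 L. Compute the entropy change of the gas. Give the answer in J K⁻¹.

Entropy is a state function: ΔS = nC_V ln(T₂/T₁) + nR ln(V₂/V₁), with C_V = 3R/2 = 12.47 J mol⁻¹ K⁻¹ for a monoatomic ideal gas.
ΔS = 2.01 × [12.47 × ln(841/340) + 8.314 × ln(66.4/21.2)] = 41.8 J/K.

ΔS = 41.8 J/K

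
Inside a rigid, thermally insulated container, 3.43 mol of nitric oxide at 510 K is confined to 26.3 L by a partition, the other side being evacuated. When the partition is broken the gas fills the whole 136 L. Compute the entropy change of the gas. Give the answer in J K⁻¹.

ΔS_gas = 46.9 J/K

For an ideal gas in free expansion Q = 0 and W = 0, so T is unchanged.
Entropy is a state function; using a reversible isothermal path, ΔS_gas = nR ln(V₂/V₁) = 3.43 × 8.314 × ln(136/26.3) = 46.9 J/K.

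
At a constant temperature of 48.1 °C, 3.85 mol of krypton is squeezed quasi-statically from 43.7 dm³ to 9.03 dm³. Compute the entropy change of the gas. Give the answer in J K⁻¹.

ΔS_gas = -50.5 J/K

For an isothermal ideal gas ΔS_gas = nR ln(V₂/V₁) = 3.85 × 8.314 × ln(9.03/43.7) = -50.5 J/K.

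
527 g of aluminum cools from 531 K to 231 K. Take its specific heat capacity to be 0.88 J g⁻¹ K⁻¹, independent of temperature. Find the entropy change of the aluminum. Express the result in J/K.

ΔS = -386 J/K

ΔS = ∫dQ_rev/T = m c ln(T₂/T₁) = 527 × 0.88 × ln(231/531) = -386 J/K.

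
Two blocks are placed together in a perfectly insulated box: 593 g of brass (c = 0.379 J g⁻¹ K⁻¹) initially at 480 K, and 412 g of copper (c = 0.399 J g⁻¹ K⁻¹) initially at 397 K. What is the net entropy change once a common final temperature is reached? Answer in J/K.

ΔS_total = 1.69 J/K

Energy balance: T_f = (m₁c₁T₁ + m₂c₂T₂)/(m₁c₁ + m₂c₂) = 444.94 K.
ΔS₁ = m₁c₁ ln(T_f/T₁) = 224.747 × ln(444.94/480) = -17.05 J/K.
ΔS₂ = m₂c₂ ln(T_f/T₂) = 164.388 × ln(444.94/397) = 18.74 J/K.
ΔS_total = -17.05 + 18.74 = 1.69 J/K.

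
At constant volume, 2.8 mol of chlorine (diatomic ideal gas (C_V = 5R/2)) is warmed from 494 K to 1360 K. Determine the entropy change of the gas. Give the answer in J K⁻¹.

At constant volume, ΔS = nC_V ln(T₂/T₁) with C_V = 5R/2 = 20.79 J mol⁻¹ K⁻¹.
ΔS = 2.8 × 20.79 × ln(1360/494) = 58.9 J/K.

ΔS = 58.9 J/K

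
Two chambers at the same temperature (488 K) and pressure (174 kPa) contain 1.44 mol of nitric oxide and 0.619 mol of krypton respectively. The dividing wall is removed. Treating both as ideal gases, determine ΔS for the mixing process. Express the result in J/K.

ΔS_mix = 10.5 J/K

Mole fractions: x_A = 1.44/2.06 = 0.699, x_B = 0.301.
ΔS_mix = −R(n_A ln x_A + n_B ln x_B) = −8.314 × (1.44 ln 0.699 + 0.619 ln 0.301) = 10.5 J/K.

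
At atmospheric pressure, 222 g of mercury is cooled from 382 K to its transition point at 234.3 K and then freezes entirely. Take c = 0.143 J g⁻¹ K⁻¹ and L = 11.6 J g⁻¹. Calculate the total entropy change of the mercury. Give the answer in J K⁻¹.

Cooling step: ΔS₁ = m c ln(T_tr/T_i) = 222 × 0.143 × ln(234.3/382) = -15.52 J/K.
Phase change: ΔS₂ = −mL/T_tr = −222 × 11.6 / 234.3 = -10.99 J/K.
ΔS_total = (-15.52) + (-10.99) = -26.5 J/K.

ΔS = -26.5 J/K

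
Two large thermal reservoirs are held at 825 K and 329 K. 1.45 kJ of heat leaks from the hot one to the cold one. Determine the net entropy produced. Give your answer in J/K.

ΔS_hot = −Q/T_H = −1450/825 = -1.758 J/K and ΔS_cold = +Q/T_C = 1450/329 = 4.407 J/K.
ΔS_total = -1.758 + 4.407 = 2.65 J/K, positive as the second law requires.

ΔS_total = 2.65 J/K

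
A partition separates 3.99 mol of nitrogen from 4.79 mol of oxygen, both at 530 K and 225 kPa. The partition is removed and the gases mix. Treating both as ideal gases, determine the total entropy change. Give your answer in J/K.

ΔS_mix = 50.3 J/K

Mole fractions: x_A = 3.99/8.78 = 0.454, x_B = 0.546.
ΔS_mix = −R(n_A ln x_A + n_B ln x_B) = −8.314 × (3.99 ln 0.454 + 4.79 ln 0.546) = 50.3 J/K.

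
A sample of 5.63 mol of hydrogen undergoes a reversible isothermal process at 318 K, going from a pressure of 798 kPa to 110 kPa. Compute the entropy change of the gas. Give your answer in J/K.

For an isothermal ideal gas ΔS_gas = nR ln(P₁/P₂) = 5.63 × 8.314 × ln(798/110) = 92.8 J/K.

ΔS_gas = 92.8 J/K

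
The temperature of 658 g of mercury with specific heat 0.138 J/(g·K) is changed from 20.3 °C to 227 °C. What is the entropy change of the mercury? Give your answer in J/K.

In kelvin: T₁ = 293.45 K, T₂ = 500.15 K. ΔS = ∫dQ_rev/T = m c ln(T₂/T₁) = 658 × 0.138 × ln(500.15/293.45) = 48.4 J/K.

ΔS = 48.4 J/K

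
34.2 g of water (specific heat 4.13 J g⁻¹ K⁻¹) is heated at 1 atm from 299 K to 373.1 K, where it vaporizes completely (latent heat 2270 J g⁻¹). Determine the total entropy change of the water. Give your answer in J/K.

ΔS = 239 J/K

Warming step: ΔS₁ = m c ln(T_tr/T_i) = 34.2 × 4.13 × ln(373.1/299) = 31.27 J/K.
Phase change: ΔS₂ = +mL/T_tr = 34.2 × 2270 / 373.1 = 208.1 J/K.
ΔS_total = (31.27) + (208.1) = 239 J/K.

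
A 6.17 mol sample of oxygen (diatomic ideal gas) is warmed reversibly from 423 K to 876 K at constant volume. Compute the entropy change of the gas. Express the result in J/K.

At constant volume, ΔS = nC_V ln(T₂/T₁) with C_V = 5R/2 = 20.79 J mol⁻¹ K⁻¹.
ΔS = 6.17 × 20.79 × ln(876/423) = 93.4 J/K.

ΔS = 93.4 J/K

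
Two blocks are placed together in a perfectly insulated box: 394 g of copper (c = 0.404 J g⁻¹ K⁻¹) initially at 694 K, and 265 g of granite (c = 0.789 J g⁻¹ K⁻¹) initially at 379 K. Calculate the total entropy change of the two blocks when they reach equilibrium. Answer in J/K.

ΔS_total = 16.7 J/K

Energy balance: T_f = (m₁c₁T₁ + m₂c₂T₂)/(m₁c₁ + m₂c₂) = 515.15 K.
ΔS₁ = m₁c₁ ln(T_f/T₁) = 159.176 × ln(515.15/694) = -47.44 J/K.
ΔS₂ = m₂c₂ ln(T_f/T₂) = 209.085 × ln(515.15/379) = 64.17 J/K.
ΔS_total = -47.44 + 64.17 = 16.7 J/K.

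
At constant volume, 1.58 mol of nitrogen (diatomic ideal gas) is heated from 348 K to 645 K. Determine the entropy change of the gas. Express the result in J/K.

At constant volume, ΔS = nC_V ln(T₂/T₁) with C_V = 5R/2 = 20.79 J mol⁻¹ K⁻¹.
ΔS = 1.58 × 20.79 × ln(645/348) = 20.3 J/K.

ΔS = 20.3 J/K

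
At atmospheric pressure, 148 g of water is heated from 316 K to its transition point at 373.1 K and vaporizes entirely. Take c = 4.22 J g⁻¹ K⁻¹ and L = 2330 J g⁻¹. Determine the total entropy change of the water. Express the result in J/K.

ΔS = 1030 J/K

Warming step: ΔS₁ = m c ln(T_tr/T_i) = 148 × 4.22 × ln(373.1/316) = 103.7 J/K.
Phase change: ΔS₂ = +mL/T_tr = 148 × 2330 / 373.1 = 924.3 J/K.
ΔS_total = (103.7) + (924.3) = 1030 J/K.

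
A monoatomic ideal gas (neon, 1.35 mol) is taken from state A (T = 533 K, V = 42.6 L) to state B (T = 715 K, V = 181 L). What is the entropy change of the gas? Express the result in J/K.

ΔS = 21.2 J/K

Entropy is a state function: ΔS = nC_V ln(T₂/T₁) + nR ln(V₂/V₁), with C_V = 3R/2 = 12.47 J mol⁻¹ K⁻¹ for a monoatomic ideal gas.
ΔS = 1.35 × [12.47 × ln(715/533) + 8.314 × ln(181/42.6)] = 21.2 J/K.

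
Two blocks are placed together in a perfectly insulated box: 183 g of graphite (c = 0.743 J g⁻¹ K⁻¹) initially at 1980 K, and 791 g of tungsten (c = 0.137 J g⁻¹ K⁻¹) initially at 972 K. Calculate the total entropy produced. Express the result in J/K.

Energy balance: T_f = (m₁c₁T₁ + m₂c₂T₂)/(m₁c₁ + m₂c₂) = 1532.9 K.
ΔS₁ = m₁c₁ ln(T_f/T₁) = 135.969 × ln(1532.9/1980) = -34.8 J/K.
ΔS₂ = m₂c₂ ln(T_f/T₂) = 108.367 × ln(1532.9/972) = 49.37 J/K.
ΔS_total = -34.8 + 49.37 = 14.6 J/K.

ΔS_total = 14.6 J/K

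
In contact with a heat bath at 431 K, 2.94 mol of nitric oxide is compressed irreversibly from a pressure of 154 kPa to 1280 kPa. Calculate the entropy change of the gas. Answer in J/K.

Entropy is a state function, so ΔS_gas depends only on the end states.
For an isothermal ideal gas ΔS_gas = nR ln(P₁/P₂) = 2.94 × 8.314 × ln(154/1280) = -51.8 J/K.

ΔS_gas = -51.8 J/K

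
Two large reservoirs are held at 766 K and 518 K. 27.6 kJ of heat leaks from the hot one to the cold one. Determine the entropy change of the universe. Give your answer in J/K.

ΔS_hot = −Q/T_H = −27600/766 = -36.031 J/K and ΔS_cold = +Q/T_C = 27600/518 = 53.282 J/K.
ΔS_total = -36.031 + 53.282 = 17.3 J/K, positive as the second law requires.

ΔS_total = 17.3 J/K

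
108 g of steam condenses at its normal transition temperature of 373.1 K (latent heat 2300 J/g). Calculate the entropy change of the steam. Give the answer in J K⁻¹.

Heat released by the substance: Q = −mL = −108 × 2300 = −248400 J.
At constant T, ΔS = Q_rev/T = −248400 / 373.1 = -666 J/K.

ΔS = -666 J/K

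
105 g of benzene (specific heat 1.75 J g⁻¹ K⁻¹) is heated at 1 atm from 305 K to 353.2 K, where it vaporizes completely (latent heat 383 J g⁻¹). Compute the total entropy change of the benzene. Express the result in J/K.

ΔS = 141 J/K

Warming step: ΔS₁ = m c ln(T_tr/T_i) = 105 × 1.75 × ln(353.2/305) = 26.96 J/K.
Phase change: ΔS₂ = +mL/T_tr = 105 × 383 / 353.2 = 113.9 J/K.
ΔS_total = (26.96) + (113.9) = 141 J/K.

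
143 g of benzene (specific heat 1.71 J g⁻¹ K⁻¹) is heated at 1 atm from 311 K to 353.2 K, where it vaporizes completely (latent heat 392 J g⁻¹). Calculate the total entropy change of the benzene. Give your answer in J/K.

Warming step: ΔS₁ = m c ln(T_tr/T_i) = 143 × 1.71 × ln(353.2/311) = 31.11 J/K.
Phase change: ΔS₂ = +mL/T_tr = 143 × 392 / 353.2 = 158.7 J/K.
ΔS_total = (31.11) + (158.7) = 190 J/K.

ΔS = 190 J/K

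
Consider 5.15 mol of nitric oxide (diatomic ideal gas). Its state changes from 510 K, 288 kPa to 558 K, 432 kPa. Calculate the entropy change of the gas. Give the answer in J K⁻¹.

ΔS = -3.88 J/K

ΔS = nC_p ln(T₂/T₁) − nR ln(P₂/P₁), with C_p = 7R/2 = 29.1 J mol⁻¹ K⁻¹ for a diatomic ideal gas.
ΔS = 5.15 × [29.1 × ln(558/510) − 8.314 × ln(432/288)] = -3.88 J/K.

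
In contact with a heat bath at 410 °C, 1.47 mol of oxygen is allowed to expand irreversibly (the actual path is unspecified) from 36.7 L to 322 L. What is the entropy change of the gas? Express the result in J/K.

Entropy is a state function, so ΔS_gas depends only on the end states.
For an isothermal ideal gas ΔS_gas = nR ln(V₂/V₁) = 1.47 × 8.314 × ln(322/36.7) = 26.5 J/K.

ΔS_gas = 26.5 J/K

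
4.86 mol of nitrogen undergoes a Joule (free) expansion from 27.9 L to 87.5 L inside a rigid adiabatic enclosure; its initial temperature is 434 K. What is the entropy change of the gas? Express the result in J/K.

No heat is exchanged and no work is done, so the ideal-gas temperature stays constant.
Entropy is a state function; using a reversible isothermal path, ΔS_gas = nR ln(V₂/V₁) = 4.86 × 8.314 × ln(87.5/27.9) = 46.2 J/K.

ΔS_gas = 46.2 J/K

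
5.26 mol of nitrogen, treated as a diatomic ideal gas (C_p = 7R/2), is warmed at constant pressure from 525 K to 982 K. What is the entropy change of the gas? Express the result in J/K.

ΔS = 95.8 J/K

At constant pressure, ΔS = nC_p ln(T₂/T₁) with C_p = 7R/2 = 29.1 J mol⁻¹ K⁻¹.
ΔS = 5.26 × 29.1 × ln(982/525) = 95.8 J/K.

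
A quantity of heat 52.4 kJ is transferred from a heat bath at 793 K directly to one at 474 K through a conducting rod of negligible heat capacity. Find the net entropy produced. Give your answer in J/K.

ΔS_total = 44.5 J/K

ΔS_hot = −Q/T_H = −52400/793 = -66.078 J/K and ΔS_cold = +Q/T_C = 52400/474 = 110.55 J/K.
ΔS_total = -66.078 + 110.55 = 44.5 J/K, positive as the second law requires.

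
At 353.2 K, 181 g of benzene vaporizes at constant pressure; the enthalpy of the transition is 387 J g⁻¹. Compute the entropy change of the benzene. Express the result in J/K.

Heat absorbed by the substance: Q = mL = 181 × 387 = 70047 J.
At constant T, ΔS = Q_rev/T = 70047 / 353.2 = 198 J/K.

ΔS = 198 J/K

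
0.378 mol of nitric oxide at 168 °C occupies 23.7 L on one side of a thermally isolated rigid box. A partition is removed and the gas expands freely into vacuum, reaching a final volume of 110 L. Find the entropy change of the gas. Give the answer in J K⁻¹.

No heat is exchanged and no work is done, so the ideal-gas temperature stays constant.
Entropy is a state function; using a reversible isothermal path, ΔS_gas = nR ln(V₂/V₁) = 0.378 × 8.314 × ln(110/23.7) = 4.82 J/K.

ΔS_gas = 4.82 J/K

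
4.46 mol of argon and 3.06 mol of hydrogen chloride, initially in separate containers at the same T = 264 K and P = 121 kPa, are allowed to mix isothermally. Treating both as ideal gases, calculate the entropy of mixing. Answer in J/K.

ΔS_mix = 42.2 J/K

Mole fractions: x_A = 4.46/7.52 = 0.593, x_B = 0.407.
ΔS_mix = −R(n_A ln x_A + n_B ln x_B) = −8.314 × (4.46 ln 0.593 + 3.06 ln 0.407) = 42.2 J/K.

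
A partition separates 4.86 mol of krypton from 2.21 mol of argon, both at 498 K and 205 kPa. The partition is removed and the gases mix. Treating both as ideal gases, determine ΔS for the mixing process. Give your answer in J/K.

ΔS_mix = 36.5 J/K

Mole fractions: x_A = 4.86/7.07 = 0.687, x_B = 0.313.
ΔS_mix = −R(n_A ln x_A + n_B ln x_B) = −8.314 × (4.86 ln 0.687 + 2.21 ln 0.313) = 36.5 J/K.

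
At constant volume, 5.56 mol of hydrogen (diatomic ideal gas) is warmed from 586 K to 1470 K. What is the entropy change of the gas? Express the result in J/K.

At constant volume, ΔS = nC_V ln(T₂/T₁) with C_V = 5R/2 = 20.79 J mol⁻¹ K⁻¹.
ΔS = 5.56 × 20.79 × ln(1470/586) = 106 J/K.

ΔS = 106 J/K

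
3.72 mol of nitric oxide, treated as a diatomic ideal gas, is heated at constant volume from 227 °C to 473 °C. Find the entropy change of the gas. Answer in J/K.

In kelvin: T₁ = 500.15 K, T₂ = 746.15 K. At constant volume, ΔS = nC_V ln(T₂/T₁) with C_V = 5R/2 = 20.79 J mol⁻¹ K⁻¹.
ΔS = 3.72 × 20.79 × ln(746.15/500.15) = 30.9 J/K.

ΔS = 30.9 J/K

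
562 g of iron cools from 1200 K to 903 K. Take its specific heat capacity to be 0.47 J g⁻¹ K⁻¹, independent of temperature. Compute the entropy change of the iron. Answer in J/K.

ΔS = ∫dQ_rev/T = m c ln(T₂/T₁) = 562 × 0.47 × ln(903/1200) = -75.1 J/K.

ΔS = -75.1 J/K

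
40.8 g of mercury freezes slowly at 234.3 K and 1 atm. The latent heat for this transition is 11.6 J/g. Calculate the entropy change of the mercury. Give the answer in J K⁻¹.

ΔS = -2.02 J/K

Heat released by the substance: Q = −mL = −40.8 × 11.6 = −473.28 J.
At constant T, ΔS = Q_rev/T = −473.28 / 234.3 = -2.02 J/K.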